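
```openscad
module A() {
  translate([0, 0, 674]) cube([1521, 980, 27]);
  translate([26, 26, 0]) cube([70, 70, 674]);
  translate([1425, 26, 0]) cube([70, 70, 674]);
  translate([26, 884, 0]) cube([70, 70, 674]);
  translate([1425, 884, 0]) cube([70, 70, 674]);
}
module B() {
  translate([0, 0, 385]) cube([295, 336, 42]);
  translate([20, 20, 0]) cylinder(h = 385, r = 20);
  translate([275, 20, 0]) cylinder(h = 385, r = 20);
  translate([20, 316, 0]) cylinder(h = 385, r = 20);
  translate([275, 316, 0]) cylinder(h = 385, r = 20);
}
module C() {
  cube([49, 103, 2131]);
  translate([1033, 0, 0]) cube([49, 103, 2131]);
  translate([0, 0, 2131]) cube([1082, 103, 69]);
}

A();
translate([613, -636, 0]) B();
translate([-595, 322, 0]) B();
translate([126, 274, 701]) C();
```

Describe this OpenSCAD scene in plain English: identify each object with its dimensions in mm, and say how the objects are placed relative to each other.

A is a table: top 1521 mm (x) × 980 mm (y), 27 mm thick, upper face at z = 701 mm, on four 70×70 mm square legs, each inset 26 mm from the nearest pair of top edges, running from z = 0 to the bottom of the top.

B is a four-legged stool. The seat is 295×336 mm, 42 mm thick, top at z = 427 mm. It stands on four round legs, each 40 mm in diameter, from z = 0 to the seat underside, each leg's axis is inset half a diameter from the nearest pair of seat edges (so the leg's bounding box is flush with the corner).

C is a door frame. The clear opening is 984 mm wide and 2131 mm high. Two 49 mm wide jambs, 103 mm deep, stand either side of the opening from the floor to the top of the opening. A 69 mm thick head sits across the top of both jambs, spanning the full outside width of the frame.

Two stools sit around the table at the −y, −x sides. The door frame is on top of the table.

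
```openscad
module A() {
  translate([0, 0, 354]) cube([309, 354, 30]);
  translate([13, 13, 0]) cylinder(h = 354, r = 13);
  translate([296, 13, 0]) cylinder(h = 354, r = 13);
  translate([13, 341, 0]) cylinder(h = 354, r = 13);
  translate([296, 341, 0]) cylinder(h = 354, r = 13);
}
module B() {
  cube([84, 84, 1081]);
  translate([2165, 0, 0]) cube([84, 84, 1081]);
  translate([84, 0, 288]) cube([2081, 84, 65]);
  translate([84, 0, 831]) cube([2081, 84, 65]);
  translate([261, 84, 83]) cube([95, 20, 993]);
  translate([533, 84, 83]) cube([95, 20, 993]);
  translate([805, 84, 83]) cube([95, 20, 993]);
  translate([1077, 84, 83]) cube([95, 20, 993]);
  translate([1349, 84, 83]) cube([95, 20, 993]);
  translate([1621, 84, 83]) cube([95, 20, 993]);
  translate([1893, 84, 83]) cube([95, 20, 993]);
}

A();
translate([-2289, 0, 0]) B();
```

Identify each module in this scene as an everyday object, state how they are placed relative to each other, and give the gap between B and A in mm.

A is a stool. B is a fence section. The fence section is on the floor beside the stool on its −x side. The gap between the fence section and the stool is 40 mm.

The fence section's nearest face is 40 mm from the stool's −x face.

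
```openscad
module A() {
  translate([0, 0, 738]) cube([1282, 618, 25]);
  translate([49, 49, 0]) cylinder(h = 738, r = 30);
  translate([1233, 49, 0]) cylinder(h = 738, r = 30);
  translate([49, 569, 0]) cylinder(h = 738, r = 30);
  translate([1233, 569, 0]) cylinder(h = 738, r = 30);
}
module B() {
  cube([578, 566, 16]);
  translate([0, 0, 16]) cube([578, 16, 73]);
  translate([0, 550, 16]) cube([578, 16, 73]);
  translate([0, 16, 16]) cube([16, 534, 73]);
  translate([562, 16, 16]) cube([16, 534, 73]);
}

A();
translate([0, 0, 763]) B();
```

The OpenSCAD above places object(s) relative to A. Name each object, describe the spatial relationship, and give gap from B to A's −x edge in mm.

The open box's min-x is at 0; the table's min-x is 0; gap = 0 mm.

A is a table. B is an open box. The open box is on top of the table. The gap from the open box to the table's −x edge is 0 mm.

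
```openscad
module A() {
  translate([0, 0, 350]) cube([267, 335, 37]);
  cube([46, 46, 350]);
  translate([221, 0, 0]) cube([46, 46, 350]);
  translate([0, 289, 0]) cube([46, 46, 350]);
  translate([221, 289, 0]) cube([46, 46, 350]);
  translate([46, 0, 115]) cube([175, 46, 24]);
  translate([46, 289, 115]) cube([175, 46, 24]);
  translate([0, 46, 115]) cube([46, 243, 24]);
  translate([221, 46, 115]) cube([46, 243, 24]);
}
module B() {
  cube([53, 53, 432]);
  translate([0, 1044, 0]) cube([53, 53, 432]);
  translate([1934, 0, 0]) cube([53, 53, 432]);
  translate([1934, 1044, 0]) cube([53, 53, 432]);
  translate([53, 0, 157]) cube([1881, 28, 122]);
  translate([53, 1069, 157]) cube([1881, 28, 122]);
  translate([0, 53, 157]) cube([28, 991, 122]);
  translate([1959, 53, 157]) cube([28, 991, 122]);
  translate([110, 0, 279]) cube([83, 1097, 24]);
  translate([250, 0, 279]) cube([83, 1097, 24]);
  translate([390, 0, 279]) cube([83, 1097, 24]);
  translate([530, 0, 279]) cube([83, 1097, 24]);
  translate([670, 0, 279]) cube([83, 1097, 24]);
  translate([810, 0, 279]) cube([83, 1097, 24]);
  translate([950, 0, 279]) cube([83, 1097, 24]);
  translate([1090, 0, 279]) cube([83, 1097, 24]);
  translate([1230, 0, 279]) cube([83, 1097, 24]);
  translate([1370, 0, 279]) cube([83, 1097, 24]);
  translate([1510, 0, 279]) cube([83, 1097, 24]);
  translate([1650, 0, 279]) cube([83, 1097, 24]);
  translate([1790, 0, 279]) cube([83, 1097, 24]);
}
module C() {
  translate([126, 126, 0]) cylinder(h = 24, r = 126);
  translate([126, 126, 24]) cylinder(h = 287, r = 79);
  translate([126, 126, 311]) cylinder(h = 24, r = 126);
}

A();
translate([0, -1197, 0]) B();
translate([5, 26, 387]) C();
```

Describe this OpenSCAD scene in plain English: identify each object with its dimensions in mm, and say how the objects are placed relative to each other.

A is a four-legged stool. The seat is 267×335 mm, 37 mm thick, top at z = 387 mm. It stands on four square legs, each 46×46 mm in cross-section, from z = 0 to the seat underside, each flush with a corner of the seat. Four stretchers, 46 mm wide and 24 mm tall, connect adjacent legs with their undersides at z = 115 mm, each running between the inner faces of the legs it joins and aligned with the legs' outer faces on the other axis.

B is a bed frame 1987 mm long (x) by 1097 mm wide (y). Four 53×53 mm corner posts, 432 mm tall, at the corners of the footprint. Four rails of 28 mm thickness and 122 mm height run between adjacent posts with their undersides at z = 157 mm, their outer faces flush with the outside of the frame (the two x-running rails run between the posts' inner faces; the two y-running rails run between the posts' inner faces). 13 slats, each 83 mm wide (x) and 24 mm thick, lie across the top of the two x-running rails, running the full 1097 mm width of the frame in y; the slats are evenly spaced along x between the inner faces of the end posts with equal gaps (rounded down to the nearest mm) at the −x end and between each pair — any rounding remainder accumulates at the +x end.

C is a spool: two coaxial disc flanges of radius 126 mm and thickness 24 mm, joined by a core cylinder of radius 79 mm and height 287 mm. The lower flange rests on z = 0 and the three cylinders share a vertical axis.

The bed frame is on the floor beside the stool on its −y side. The spool is on top of the stool.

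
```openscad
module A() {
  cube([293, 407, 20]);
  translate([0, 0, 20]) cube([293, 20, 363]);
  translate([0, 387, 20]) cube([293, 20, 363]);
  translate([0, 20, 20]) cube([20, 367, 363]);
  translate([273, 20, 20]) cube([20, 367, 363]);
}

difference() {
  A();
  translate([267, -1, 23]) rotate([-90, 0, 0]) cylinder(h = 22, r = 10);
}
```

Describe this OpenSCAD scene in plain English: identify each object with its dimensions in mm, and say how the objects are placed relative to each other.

A is an open-topped rectangular box: outside dimensions 293×407×383 mm, with a uniform wall and base thickness of 20 mm. The base is a full 293×407 slab on the floor; four walls sit on top of the base. The front and back walls (the −y and +y sides) span the full width; the two side walls fit between them.

The open box has a circular hole of radius 10 mm through its front wall, centred at (x = 267, z = 23).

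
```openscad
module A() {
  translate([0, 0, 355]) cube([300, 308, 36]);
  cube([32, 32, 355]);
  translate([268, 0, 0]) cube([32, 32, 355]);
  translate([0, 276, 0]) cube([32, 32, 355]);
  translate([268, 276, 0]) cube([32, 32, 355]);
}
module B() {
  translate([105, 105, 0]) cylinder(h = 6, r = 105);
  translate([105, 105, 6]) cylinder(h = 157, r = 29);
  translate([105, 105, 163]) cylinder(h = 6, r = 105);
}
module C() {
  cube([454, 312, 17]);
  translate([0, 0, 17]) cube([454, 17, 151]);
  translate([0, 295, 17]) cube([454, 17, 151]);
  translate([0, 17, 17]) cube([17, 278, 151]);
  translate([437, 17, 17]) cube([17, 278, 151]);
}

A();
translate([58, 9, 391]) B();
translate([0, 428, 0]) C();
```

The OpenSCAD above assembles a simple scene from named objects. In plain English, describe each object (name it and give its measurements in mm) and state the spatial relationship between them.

A is a four-legged stool. The seat is 300×308 mm, 36 mm thick, top at z = 391 mm. It stands on four square legs, each 32×32 mm in cross-section, from z = 0 to the seat underside, each flush with a corner of the seat.

B is a spool: two coaxial disc flanges of radius 105 mm and thickness 6 mm, joined by a core cylinder of radius 29 mm and height 157 mm. The lower flange rests on z = 0 and the three cylinders share a vertical axis.

C is an open-topped rectangular box: outside dimensions 454×312×168 mm, with a uniform wall and base thickness of 17 mm. The base is a full 454×312 slab on the floor; four walls sit on top of the base. The front and back walls (the −y and +y sides) span the full width; the two side walls fit between them.

The spool is on top of the stool. The open box is on the floor beside the stool on its +y side.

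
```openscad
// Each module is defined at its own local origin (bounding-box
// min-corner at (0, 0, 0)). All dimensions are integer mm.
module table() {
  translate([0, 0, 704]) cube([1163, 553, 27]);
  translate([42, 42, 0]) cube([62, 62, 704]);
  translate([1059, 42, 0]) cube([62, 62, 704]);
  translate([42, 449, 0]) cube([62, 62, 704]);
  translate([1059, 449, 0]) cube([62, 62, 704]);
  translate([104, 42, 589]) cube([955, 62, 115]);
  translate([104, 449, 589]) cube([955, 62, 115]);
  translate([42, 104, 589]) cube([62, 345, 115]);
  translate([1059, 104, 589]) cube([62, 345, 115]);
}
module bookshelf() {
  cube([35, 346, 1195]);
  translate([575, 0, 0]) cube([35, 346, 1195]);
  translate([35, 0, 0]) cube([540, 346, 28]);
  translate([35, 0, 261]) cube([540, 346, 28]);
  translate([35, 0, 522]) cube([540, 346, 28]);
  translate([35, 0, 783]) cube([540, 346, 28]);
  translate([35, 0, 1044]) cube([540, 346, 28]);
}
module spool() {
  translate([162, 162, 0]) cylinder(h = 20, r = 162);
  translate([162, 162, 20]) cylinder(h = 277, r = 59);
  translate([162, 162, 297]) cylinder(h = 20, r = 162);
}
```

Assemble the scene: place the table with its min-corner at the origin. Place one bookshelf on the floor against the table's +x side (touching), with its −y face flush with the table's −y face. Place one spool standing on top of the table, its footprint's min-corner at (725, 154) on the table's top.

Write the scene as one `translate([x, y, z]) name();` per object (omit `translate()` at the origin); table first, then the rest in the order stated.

table();
translate([1163, 0, 0]) bookshelf();
translate([725, 154, 731]) spool();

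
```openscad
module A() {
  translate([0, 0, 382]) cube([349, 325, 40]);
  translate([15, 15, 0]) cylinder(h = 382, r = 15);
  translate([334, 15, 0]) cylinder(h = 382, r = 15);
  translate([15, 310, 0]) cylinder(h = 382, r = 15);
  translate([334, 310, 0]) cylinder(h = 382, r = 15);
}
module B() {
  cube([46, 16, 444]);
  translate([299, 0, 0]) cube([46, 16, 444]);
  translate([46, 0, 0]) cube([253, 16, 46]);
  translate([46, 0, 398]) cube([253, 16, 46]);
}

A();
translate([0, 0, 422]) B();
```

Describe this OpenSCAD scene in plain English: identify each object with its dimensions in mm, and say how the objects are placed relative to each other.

A is a simple wooden stool: a rectangular seat 349 mm (x) by 325 mm (y), 40 mm thick, top face at z = 422 mm, on four round legs, each 30 mm in diameter. The legs rest on z = 0, each leg's axis is inset half a diameter from the nearest pair of seat edges (so the leg's bounding box is flush with the corner).

B is a rectangular picture frame lying in the x–z plane (depth along y). The opening is 253 mm wide (x) by 352 mm tall (z), surrounded by a border 46 mm wide on all four sides. The frame is 16 mm deep and is made of two full-height vertical stiles with two horizontal rails fitted between them.

The picture frame is on top of the stool.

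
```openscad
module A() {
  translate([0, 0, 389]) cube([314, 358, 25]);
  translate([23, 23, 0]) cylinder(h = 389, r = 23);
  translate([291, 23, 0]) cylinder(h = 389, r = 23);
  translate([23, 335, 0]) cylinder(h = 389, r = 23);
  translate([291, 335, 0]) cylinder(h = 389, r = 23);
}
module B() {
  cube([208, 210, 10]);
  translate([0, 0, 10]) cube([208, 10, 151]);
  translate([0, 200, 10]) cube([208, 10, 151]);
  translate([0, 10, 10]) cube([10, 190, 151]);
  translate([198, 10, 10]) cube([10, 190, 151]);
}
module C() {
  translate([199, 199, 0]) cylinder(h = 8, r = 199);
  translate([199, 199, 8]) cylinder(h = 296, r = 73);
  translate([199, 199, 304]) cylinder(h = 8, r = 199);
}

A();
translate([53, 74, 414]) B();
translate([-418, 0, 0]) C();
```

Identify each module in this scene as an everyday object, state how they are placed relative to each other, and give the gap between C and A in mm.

The spool's nearest face is 20 mm from the stool's −x face.

A is a stool. B is an open box. C is a spool. The open box is on top of the stool, centred. The spool is on the floor beside the stool on its −x side. The gap between the spool and the stool is 20 mm.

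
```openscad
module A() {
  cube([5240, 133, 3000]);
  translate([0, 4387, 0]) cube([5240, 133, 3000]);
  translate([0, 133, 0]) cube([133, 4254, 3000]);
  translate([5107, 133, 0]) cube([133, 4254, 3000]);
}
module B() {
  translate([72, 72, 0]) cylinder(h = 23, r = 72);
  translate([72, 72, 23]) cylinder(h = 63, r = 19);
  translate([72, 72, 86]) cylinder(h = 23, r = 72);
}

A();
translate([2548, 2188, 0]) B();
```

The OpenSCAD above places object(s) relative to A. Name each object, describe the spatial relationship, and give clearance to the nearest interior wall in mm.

Clearances: x = 2415, y = 2055; minimum 2055 mm.

A is a house frame. B is a spool. The spool sits inside the house frame, centred. The clearance to the nearest interior wall is 2055 mm.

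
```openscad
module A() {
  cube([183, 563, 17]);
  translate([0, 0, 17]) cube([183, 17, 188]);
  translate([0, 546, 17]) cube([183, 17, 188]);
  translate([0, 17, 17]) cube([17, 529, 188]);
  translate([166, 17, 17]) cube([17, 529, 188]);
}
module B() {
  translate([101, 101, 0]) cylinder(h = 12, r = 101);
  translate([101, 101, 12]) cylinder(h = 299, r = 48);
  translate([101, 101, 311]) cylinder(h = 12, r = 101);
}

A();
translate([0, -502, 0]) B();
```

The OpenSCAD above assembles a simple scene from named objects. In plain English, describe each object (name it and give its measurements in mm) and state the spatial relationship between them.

A is an open-topped rectangular box: outside dimensions 183×563×205 mm, with a uniform wall and base thickness of 17 mm. The base is a full 183×563 slab on the floor; four walls sit on top of the base. The front and back walls (the −y and +y sides) span the full width; the two side walls fit between them.

B is a spool: two coaxial disc flanges of radius 101 mm and thickness 12 mm, joined by a core cylinder of radius 48 mm and height 299 mm. The lower flange rests on z = 0 and the three cylinders share a vertical axis.

The spool is on the floor beside the open box on its −y side.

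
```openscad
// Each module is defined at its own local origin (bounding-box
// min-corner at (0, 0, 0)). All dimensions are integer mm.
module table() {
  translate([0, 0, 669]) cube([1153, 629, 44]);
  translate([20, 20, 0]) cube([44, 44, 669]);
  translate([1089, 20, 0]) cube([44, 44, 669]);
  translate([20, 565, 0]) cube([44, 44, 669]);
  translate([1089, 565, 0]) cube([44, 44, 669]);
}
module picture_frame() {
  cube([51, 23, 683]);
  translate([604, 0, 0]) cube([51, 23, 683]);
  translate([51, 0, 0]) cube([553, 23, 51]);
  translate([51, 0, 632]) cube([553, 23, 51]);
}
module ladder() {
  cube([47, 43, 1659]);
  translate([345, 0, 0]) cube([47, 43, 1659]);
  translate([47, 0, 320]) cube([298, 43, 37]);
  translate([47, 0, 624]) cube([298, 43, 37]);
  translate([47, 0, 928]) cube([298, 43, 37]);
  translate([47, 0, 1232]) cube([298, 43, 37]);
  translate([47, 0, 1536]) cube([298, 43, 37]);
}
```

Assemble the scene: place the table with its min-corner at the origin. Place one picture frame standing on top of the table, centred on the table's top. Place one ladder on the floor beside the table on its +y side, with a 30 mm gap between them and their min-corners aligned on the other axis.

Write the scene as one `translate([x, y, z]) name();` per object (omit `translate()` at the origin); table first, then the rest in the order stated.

table();
translate([249, 303, 713]) picture_frame();
translate([0, 659, 0]) ladder();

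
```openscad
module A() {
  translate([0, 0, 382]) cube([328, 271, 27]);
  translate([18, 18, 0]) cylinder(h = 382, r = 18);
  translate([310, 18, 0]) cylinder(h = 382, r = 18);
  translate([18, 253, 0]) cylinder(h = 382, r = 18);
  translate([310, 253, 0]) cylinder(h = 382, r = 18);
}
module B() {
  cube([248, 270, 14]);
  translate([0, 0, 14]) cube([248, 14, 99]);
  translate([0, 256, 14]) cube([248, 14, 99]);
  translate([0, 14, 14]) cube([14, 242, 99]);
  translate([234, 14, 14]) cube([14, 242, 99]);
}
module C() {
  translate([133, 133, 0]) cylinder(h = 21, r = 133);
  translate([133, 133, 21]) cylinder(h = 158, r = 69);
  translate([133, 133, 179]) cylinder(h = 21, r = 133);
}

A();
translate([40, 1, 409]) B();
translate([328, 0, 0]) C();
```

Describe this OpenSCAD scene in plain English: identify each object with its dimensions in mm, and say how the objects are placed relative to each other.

A is a four-legged stool. The seat is 328×271 mm, 27 mm thick, top at z = 409 mm. It stands on four round legs, each 36 mm in diameter, from z = 0 to the seat underside, each leg's axis is inset half a diameter from the nearest pair of seat edges (so the leg's bounding box is flush with the corner).

B is an open storage box with external size 248×270×113 mm and wall thickness 14 mm (the base is also 14 mm thick). The base covers the whole footprint; the four walls stand on the base, with the y-facing walls full-width and the x-facing walls fitting between their inner faces.

C is a spool: two coaxial disc flanges of radius 133 mm and thickness 21 mm, joined by a core cylinder of radius 69 mm and height 158 mm. The lower flange rests on z = 0 and the three cylinders share a vertical axis.

The open box is on top of the stool. The spool is against the stool's +x side, with their −y faces flush.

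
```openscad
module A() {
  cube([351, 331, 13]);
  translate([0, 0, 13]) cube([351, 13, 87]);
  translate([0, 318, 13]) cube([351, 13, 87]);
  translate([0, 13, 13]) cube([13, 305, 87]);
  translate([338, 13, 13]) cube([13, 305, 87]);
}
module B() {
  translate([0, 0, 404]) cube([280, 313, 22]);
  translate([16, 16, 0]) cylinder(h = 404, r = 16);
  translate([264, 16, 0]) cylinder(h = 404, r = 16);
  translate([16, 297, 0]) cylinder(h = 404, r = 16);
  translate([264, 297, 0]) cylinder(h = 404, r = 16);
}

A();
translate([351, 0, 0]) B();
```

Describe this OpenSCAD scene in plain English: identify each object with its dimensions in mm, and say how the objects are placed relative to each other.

A is an open-topped rectangular box: outside dimensions 351×331×100 mm, with a uniform wall and base thickness of 13 mm. The base is a full 351×331 slab on the floor; four walls sit on top of the base. The front and back walls (the −y and +y sides) span the full width; the two side walls fit between them.

B is a four-legged stool. The seat is a 280×313×22 mm slab whose top surface is at z = 426 mm; four round legs, each 32 mm in diameter, run from the floor (z = 0) to the underside of the seat, each leg's axis is inset half a diameter from the nearest pair of seat edges (so the leg's bounding box is flush with the corner).

The stool is against the open box's +x side, with their −y faces flush.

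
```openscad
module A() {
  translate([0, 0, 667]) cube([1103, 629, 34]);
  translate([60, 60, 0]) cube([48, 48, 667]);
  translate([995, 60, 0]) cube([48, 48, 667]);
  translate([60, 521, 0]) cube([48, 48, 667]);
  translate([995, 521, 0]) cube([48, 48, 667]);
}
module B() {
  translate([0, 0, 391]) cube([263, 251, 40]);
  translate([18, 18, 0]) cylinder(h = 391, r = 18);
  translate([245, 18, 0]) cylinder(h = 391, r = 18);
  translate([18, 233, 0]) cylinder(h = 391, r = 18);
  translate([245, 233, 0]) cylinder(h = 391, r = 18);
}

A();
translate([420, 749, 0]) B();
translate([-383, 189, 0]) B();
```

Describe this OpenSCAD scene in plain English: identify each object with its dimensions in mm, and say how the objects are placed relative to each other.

A is a rectangular dining table. The top is 1103×629×34 mm with its upper surface at z = 701 mm. It stands on four 48×48 mm square legs, each inset 60 mm from the nearest pair of top edges, running from the floor to the underside of the top.

B is a simple wooden stool: a rectangular seat 263 mm (x) by 251 mm (y), 40 mm thick, top face at z = 431 mm, on four round legs, each 36 mm in diameter. The legs rest on z = 0, each leg's axis is inset half a diameter from the nearest pair of seat edges (so the leg's bounding box is flush with the corner).

Two stools sit around the table at the +y, −x sides.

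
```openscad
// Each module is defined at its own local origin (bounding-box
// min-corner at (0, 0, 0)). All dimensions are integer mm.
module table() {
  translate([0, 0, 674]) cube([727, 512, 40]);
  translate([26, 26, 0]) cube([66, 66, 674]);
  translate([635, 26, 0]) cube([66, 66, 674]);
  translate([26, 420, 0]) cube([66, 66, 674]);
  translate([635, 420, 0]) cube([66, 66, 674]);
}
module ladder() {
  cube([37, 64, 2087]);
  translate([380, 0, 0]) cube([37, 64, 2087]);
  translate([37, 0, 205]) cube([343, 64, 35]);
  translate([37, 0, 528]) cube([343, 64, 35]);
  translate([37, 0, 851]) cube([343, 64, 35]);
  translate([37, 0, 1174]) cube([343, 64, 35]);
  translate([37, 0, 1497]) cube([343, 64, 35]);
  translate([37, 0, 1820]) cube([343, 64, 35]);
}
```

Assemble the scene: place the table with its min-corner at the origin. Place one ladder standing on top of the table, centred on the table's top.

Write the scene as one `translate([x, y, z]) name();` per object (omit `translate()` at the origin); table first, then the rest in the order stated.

table();
translate([155, 224, 714]) ladder();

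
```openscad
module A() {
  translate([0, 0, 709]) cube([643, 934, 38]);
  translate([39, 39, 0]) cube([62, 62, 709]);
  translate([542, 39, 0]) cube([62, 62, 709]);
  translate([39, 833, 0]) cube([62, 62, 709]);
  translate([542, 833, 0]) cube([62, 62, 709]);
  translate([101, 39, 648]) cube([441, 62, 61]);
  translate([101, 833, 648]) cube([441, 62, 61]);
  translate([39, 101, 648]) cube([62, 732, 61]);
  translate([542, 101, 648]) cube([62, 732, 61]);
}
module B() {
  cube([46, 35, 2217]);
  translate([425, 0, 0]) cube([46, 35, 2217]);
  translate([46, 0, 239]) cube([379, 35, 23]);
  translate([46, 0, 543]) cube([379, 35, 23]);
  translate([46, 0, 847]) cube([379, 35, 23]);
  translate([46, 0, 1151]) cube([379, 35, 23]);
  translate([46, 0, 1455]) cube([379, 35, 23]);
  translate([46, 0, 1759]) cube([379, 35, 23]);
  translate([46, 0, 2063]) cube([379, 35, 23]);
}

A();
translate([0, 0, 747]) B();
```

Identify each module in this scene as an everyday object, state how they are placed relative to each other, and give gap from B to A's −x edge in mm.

A is a table. B is a ladder. The ladder is on top of the table. The gap from the ladder to the table's −x edge is 0 mm.

The ladder's min-x is at 0; the table's min-x is 0; gap = 0 mm.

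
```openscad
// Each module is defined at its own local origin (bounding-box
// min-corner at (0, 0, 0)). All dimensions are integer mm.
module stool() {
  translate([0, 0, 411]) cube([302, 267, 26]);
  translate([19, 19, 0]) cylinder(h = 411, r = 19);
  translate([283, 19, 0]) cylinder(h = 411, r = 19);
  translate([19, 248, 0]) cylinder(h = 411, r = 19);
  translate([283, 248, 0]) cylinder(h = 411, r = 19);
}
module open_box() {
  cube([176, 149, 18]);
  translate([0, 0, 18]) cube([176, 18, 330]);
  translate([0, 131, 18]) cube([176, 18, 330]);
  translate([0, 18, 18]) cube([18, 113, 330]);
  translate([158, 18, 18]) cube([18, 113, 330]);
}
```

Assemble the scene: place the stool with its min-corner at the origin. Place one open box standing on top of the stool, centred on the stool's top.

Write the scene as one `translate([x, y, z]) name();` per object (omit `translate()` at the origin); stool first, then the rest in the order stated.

stool();
translate([63, 59, 437]) open_box();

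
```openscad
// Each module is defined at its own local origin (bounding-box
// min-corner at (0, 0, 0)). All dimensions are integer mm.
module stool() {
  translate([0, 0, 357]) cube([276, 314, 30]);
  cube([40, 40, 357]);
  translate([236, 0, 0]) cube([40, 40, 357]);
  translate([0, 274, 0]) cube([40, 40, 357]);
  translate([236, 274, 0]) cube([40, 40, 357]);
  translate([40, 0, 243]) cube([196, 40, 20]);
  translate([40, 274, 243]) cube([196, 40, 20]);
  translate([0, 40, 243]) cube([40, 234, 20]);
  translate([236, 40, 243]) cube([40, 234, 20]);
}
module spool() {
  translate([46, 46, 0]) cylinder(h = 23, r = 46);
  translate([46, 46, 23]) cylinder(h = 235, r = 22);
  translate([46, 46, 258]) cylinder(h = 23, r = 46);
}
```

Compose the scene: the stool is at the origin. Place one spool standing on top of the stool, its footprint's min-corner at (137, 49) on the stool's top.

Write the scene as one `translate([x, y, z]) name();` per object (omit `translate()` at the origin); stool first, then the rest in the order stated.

stool();
translate([137, 49, 387]) spool();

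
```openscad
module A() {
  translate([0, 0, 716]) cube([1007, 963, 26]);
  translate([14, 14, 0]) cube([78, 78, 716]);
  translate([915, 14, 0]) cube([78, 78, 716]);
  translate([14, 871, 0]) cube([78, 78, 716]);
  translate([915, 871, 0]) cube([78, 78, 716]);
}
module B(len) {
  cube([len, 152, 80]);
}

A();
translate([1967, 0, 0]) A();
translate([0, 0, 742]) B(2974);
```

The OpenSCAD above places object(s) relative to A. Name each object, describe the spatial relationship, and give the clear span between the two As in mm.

Second table starts at x = 1967; first ends at x = 1007; clear span = 1967 − 1007 = 960 mm.

A is a table. B is a beam. A beam spans the tops of two tables. The clear span between the two tables is 960 mm.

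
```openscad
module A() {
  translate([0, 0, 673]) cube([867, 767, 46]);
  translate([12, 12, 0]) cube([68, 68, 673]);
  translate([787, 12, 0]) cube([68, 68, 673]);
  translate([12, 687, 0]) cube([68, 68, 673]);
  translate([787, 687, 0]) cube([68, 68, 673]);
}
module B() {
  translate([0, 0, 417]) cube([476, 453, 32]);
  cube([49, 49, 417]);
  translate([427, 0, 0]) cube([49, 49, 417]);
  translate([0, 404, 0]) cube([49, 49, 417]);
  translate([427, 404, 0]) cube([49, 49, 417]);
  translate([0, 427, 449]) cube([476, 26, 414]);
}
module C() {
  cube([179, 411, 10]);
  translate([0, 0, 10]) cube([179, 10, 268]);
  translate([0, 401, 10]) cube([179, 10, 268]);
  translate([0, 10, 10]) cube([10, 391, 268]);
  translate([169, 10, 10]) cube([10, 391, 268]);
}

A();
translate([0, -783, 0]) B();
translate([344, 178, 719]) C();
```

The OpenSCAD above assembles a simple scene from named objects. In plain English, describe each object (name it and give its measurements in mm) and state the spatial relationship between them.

A is a rectangular dining table. The top is 867×767×46 mm with its upper surface at z = 719 mm. It stands on four 68×68 mm square legs, each inset 12 mm from the nearest pair of top edges, running from the floor to the underside of the top.

B is a chair: 476×453 mm seat, 32 mm thick, top at z = 449 mm, on four 49 mm square corner legs flush with the seat edges. A 26 mm thick backrest slab spans the full seat width, extending 414 mm above the seat top, its back face flush with the seat's +y edge.

C is an open-topped rectangular box: outside dimensions 179×411×278 mm, with a uniform wall and base thickness of 10 mm. The base is a full 179×411 slab on the floor; four walls sit on top of the base. The front and back walls (the −y and +y sides) span the full width; the two side walls fit between them.

The chair is on the floor beside the table on its −y side. The open box is on top of the table, centred.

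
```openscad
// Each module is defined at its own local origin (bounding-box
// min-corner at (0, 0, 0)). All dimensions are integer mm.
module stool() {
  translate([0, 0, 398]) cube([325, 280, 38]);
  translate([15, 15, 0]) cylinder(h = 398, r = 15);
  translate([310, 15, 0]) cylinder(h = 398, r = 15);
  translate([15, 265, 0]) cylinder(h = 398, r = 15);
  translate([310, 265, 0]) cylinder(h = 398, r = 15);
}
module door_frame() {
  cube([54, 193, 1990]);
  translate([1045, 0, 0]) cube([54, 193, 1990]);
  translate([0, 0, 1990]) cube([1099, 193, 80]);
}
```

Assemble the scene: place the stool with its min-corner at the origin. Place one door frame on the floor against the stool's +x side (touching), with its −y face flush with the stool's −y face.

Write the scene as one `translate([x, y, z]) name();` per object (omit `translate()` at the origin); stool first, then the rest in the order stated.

stool();
translate([325, 0, 0]) door_frame();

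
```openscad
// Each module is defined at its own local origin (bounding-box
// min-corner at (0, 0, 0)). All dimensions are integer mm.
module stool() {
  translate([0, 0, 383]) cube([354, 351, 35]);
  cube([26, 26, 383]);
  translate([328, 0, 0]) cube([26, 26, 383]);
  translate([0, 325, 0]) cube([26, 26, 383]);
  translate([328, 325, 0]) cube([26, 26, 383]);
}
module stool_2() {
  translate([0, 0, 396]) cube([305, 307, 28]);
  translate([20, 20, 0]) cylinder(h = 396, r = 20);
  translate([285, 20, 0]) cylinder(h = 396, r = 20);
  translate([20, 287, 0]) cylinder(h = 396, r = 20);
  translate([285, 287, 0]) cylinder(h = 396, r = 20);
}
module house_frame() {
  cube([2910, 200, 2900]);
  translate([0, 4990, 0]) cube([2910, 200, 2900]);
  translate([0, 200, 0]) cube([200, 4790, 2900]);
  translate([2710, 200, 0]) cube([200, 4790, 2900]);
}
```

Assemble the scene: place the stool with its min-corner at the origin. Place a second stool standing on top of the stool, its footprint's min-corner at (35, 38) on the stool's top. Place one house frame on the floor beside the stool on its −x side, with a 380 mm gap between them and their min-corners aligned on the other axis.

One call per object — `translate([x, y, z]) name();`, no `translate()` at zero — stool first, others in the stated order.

stool();
translate([35, 38, 418]) stool_2();
translate([-3290, 0, 0]) house_frame();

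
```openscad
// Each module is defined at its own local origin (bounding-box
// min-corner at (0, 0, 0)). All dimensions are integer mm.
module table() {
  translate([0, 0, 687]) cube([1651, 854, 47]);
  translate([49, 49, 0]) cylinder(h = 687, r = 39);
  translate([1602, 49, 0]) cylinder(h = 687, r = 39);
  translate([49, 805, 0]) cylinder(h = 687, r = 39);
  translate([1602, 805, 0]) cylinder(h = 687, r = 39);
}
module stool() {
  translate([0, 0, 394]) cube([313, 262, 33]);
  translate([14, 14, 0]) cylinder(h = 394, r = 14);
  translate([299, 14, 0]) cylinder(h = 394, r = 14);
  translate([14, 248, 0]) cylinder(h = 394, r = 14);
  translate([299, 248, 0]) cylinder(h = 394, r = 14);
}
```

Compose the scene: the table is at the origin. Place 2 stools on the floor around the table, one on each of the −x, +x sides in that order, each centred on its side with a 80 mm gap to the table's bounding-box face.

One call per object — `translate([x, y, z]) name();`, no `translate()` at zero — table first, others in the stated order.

table();
translate([-393, 296, 0]) stool();
translate([1731, 296, 0]) stool();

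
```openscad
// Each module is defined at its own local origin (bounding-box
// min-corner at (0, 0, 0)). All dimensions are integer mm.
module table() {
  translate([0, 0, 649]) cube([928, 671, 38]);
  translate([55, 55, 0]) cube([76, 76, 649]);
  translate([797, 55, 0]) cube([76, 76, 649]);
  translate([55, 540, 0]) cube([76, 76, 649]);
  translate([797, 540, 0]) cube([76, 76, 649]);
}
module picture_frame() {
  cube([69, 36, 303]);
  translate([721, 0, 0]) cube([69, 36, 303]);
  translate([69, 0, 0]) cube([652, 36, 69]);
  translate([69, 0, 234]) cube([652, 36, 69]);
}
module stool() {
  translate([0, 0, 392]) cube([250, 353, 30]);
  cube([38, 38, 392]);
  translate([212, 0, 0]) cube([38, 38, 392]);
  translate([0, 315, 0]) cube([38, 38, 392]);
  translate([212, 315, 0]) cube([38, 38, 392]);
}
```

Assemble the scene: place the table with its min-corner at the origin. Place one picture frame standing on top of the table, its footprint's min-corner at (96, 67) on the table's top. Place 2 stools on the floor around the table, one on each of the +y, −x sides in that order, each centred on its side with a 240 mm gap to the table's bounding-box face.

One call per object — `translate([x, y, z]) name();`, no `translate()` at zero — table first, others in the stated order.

table();
translate([96, 67, 687]) picture_frame();
translate([339, 911, 0]) stool();
translate([-490, 159, 0]) stool();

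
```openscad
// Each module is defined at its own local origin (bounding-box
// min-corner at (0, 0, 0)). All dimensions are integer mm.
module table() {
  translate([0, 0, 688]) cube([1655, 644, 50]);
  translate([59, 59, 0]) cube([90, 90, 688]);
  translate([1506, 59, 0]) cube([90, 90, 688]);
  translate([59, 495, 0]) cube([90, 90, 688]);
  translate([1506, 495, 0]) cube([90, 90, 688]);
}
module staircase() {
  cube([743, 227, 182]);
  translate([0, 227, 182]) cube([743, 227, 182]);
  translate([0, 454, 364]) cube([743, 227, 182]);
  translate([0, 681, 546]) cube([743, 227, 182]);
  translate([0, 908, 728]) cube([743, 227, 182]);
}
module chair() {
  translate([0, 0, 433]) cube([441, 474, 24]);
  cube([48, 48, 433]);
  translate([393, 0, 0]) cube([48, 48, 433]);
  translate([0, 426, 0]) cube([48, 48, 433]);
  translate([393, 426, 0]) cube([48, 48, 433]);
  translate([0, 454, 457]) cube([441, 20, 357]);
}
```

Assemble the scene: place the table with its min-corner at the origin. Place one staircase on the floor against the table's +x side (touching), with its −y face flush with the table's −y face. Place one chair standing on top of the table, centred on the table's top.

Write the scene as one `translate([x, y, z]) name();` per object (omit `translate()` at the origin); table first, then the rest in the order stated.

table();
translate([1655, 0, 0]) staircase();
translate([607, 85, 738]) chair();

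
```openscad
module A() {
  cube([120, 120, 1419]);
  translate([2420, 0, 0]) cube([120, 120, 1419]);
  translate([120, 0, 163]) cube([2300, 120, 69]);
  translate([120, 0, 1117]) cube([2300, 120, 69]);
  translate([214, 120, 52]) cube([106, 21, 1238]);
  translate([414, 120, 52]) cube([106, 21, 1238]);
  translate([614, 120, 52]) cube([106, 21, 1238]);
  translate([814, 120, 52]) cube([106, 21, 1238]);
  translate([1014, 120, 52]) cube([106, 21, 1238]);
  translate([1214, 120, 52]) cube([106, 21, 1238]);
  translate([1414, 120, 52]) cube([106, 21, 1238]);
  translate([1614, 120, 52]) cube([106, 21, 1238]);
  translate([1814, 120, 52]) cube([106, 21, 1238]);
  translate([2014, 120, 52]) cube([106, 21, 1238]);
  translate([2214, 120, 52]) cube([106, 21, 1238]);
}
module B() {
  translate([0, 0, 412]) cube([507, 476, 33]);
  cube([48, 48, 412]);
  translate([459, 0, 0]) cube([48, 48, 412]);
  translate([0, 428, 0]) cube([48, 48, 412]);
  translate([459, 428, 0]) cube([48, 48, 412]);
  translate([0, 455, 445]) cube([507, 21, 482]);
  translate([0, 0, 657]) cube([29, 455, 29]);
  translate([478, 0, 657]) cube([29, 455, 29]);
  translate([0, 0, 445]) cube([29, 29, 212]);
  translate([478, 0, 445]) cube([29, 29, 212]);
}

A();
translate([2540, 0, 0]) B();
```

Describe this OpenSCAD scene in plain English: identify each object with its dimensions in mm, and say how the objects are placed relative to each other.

A is a fence section. Two 120×120 mm posts, 1419 mm tall, stand on the floor with a clear span of 2300 mm between their inner faces. Two horizontal rails of 120×69 mm section span the gap between the posts with their undersides at z = 163 mm and z = 1117 mm, flush with the posts' −y face. 11 pickets, each 106 mm wide, 21 mm thick and 1238 mm tall, are fixed to the +y face of the rails with their bottoms at z = 52 mm, evenly spaced across the span with equal gaps (rounded down to the nearest mm) at the −x end and between each pair — any rounding remainder accumulates at the +x end.

B is a chair: 507×476 mm seat, 33 mm thick, top at z = 445 mm, on four 48 mm square corner legs flush with the seat edges. A 21 mm thick backrest slab spans the full seat width, extending 482 mm above the seat top, its back face flush with the seat's +y edge. Two armrests of 29×29 mm section run along each side from the seat's front edge to the front of the backrest, top faces 241 mm above the seat top and outer faces flush with the seat's x-edges; a 29×29 mm post under the front of each armrest stands on the seat at the front corner.

The chair is against the fence section's +x side, with their −y faces flush.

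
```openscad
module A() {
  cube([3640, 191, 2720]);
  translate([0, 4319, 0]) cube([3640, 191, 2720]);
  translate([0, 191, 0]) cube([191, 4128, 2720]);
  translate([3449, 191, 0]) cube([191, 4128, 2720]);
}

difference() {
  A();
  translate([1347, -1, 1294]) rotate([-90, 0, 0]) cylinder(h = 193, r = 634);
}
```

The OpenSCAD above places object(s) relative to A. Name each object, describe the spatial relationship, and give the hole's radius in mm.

A is a house frame. The house frame has a circular hole through its front wall. The hole's radius is 634 mm.

The subtracted cylinder has r = 634 mm.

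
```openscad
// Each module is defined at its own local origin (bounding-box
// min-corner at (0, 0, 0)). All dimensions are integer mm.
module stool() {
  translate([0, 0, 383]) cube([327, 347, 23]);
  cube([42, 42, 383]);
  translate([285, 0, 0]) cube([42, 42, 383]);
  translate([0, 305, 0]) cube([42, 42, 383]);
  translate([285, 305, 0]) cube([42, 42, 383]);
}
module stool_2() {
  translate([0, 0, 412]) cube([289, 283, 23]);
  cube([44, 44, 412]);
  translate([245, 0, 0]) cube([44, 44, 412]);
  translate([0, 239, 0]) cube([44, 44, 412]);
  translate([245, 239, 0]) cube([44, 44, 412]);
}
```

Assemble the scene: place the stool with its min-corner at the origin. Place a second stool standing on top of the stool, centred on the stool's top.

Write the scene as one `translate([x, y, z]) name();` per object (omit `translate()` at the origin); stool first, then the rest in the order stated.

stool();
translate([19, 32, 406]) stool_2();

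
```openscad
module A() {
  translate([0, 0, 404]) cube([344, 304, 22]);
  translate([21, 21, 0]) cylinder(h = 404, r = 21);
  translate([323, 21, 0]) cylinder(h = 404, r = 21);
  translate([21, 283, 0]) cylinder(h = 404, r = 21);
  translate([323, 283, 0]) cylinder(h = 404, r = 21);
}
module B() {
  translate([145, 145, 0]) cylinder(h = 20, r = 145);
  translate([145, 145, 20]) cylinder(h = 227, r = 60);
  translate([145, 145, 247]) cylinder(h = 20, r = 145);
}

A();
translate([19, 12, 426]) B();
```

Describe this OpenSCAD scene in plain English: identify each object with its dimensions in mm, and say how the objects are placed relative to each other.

A is a simple wooden stool: a rectangular seat 344 mm (x) by 304 mm (y), 22 mm thick, top face at z = 426 mm, on four round legs, each 42 mm in diameter. The legs rest on z = 0, each leg's axis is inset half a diameter from the nearest pair of seat edges (so the leg's bounding box is flush with the corner).

B is a spool: two coaxial disc flanges of radius 145 mm and thickness 20 mm, joined by a core cylinder of radius 60 mm and height 227 mm. The lower flange rests on z = 0 and the three cylinders share a vertical axis.

The spool is on top of the stool.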